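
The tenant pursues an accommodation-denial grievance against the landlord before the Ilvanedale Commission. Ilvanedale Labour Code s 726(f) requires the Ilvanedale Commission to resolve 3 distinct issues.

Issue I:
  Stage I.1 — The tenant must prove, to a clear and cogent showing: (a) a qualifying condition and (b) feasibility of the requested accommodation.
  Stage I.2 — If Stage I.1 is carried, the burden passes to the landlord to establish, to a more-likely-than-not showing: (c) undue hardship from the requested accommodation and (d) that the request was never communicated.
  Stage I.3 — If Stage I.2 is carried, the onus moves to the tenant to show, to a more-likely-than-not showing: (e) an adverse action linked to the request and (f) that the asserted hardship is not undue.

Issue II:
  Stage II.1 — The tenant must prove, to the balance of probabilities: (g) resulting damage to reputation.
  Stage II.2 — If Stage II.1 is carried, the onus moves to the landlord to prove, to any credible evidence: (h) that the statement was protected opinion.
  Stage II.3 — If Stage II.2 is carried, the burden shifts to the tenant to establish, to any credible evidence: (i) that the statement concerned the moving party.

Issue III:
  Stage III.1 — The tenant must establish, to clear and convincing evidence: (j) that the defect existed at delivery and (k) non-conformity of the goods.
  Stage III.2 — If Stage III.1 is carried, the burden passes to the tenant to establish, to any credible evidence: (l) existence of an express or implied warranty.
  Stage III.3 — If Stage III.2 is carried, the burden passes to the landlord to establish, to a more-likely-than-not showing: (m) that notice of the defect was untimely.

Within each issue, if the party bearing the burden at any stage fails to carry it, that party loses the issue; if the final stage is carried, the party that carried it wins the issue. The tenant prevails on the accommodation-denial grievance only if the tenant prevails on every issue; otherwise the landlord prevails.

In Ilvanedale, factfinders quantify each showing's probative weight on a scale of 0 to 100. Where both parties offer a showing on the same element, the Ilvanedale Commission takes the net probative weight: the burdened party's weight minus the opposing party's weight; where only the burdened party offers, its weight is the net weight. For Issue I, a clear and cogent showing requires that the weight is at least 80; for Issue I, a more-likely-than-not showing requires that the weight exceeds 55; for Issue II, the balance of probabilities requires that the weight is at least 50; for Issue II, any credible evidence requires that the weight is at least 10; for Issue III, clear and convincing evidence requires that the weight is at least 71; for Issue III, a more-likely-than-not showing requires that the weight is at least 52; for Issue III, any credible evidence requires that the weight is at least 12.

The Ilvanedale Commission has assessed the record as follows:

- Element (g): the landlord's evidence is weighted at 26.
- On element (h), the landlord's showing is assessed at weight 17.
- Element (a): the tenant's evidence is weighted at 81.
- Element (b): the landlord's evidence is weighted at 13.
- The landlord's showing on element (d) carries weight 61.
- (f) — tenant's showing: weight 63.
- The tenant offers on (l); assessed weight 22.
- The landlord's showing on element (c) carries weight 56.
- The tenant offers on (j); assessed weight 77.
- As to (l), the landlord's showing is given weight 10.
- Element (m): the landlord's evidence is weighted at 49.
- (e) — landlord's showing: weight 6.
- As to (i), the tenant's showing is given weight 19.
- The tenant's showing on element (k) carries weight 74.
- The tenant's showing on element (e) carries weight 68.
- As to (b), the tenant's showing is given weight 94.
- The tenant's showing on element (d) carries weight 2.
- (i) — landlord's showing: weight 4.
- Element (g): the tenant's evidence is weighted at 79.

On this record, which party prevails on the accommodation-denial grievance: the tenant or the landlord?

tenant

— Issue I —
Stage I.1 — burden on tenant; standard: a clear and cogent showing (weight is at least 80).
    (a): 81 ≥ 80 [met]
    (b): 94 − 13 = 81 ≥ 80 [met]
  Stage I.1 carried; the burden shifts to the landlord.
Stage I.2 — burden on landlord; standard: a more-likely-than-not showing (weight exceeds 55).
    (c): 56 > 55 [met]
    (d): 61 − 2 = 59 > 55 [met]
  Stage I.2 carried; the burden shifts to the tenant.
Stage I.3 — burden on tenant; standard: a more-likely-than-not showing (weight exceeds 55).
    (e): 68 − 6 = 62 > 55 [met]
    (f): 63 > 55 [met]
  The tenant carries the last stage.
With every stage satisfied, the tenant prevails on this issue.
— Issue II —
Stage II.1 (tenant, the balance of probabilities, weight is at least 50): (g) net 79−26=53 ≥ 50 — meets.
  Stage II.1 carried; the burden shifts to the landlord.
Stage II.2 (landlord, any credible evidence, weight is at least 10): (h) 17 ≥ 10 — meets.
  The landlord carries Stage II.2; the tenant now bears the burden.
Stage II.3 (tenant, any credible evidence, weight is at least 10): (i) net 19−4=15 ≥ 10 — meets.
  All elements met at the final stage.
With every stage satisfied, the tenant prevails on this issue.
— Issue III —
Stage III.1 — burden on tenant; standard: clear and convincing evidence (weight is at least 71).
    (j): 77 ≥ 71 [met]
    (k): 74 ≥ 71 [met]
  Stage III.1 is satisfied; the tenant continues to bear the burden.
Stage III.2 — burden on tenant; standard: any credible evidence (weight is at least 12).
    (l): 22 − 10 = 12 ≥ 12 [met]
  The tenant carries Stage III.2; the landlord now bears the burden.
Stage III.3 — burden on landlord; standard: a more-likely-than-not showing (weight is at least 52).
    (m): 49 < 52 [not met]
  Stage III.3 not carried; the landlord fails its burden.
The analysis ends at Stage III.3; the tenant prevails on this issue.
Per-issue: Issue I → tenant; Issue II → tenant; Issue III → tenant. The tenant must prevail on every issue; overall, the tenant prevails.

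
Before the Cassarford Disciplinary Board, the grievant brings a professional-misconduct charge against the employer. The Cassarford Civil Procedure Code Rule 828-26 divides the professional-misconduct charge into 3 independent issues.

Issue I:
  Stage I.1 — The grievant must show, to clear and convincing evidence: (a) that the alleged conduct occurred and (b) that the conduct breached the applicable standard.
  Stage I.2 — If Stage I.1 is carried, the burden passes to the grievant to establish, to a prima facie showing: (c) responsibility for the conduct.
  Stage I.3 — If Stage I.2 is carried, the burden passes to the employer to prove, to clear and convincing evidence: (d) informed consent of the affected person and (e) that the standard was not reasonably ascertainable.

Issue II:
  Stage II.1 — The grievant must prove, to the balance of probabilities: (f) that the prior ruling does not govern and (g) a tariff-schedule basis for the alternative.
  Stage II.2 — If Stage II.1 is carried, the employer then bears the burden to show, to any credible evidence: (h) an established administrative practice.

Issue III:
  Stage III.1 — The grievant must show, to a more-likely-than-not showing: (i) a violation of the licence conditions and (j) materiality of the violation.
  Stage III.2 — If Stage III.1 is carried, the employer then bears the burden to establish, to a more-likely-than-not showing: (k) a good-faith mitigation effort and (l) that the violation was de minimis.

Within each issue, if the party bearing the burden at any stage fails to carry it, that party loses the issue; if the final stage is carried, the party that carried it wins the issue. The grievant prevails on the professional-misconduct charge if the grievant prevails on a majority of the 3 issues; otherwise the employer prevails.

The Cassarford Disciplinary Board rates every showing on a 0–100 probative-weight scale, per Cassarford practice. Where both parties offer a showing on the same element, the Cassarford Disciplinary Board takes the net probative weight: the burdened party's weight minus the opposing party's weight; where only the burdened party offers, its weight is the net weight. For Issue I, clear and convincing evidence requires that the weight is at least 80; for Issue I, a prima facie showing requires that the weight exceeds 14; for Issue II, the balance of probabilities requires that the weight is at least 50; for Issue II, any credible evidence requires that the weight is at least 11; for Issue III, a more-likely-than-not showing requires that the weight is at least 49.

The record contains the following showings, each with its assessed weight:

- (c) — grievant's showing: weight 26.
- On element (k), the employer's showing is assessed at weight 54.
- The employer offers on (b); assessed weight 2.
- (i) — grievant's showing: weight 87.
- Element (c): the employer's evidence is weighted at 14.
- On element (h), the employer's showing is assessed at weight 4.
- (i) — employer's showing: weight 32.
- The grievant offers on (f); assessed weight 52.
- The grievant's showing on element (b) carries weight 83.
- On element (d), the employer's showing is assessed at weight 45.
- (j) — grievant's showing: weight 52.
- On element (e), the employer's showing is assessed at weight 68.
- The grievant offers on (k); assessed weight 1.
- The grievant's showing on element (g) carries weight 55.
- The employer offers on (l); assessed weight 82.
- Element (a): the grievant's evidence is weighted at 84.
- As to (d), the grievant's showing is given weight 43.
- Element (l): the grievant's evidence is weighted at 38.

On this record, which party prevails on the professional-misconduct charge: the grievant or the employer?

grievant

— Issue I —
Stage I.1 — burden on grievant; standard: clear and convincing evidence (weight is at least 80).
    (a): 84 ≥ 80 [met]
    (b): 83 − 2 = 81 ≥ 80 [met]
  Stage I.1 is satisfied; the grievant continues to bear the burden.
Stage I.2 — burden on grievant; standard: a prima facie showing (weight exceeds 14).
    (c): 26 − 14 = 12 ≤ 14 [not met]
  Stage I.2 not carried; the grievant fails its burden.
The employer prevails on this issue.
— Issue II —
Stage II.1 (grievant, the balance of probabilities, weight is at least 50): (f) 52 ≥ 50 — meets; (g) 55 ≥ 50 — meets.
  Stage II.1 is satisfied; the onus moves to the employer.
Stage II.2 (employer, any credible evidence, weight is at least 11): (h) 4 < 11 — fails.
  Stage II.2 not carried; the employer fails its burden.
So the grievant prevails on this issue.
— Issue III —
Stage III.1 — burden on grievant; standard: a more-likely-than-not showing (weight is at least 49).
    (i): 87 − 32 = 55 ≥ 49 [met]
    (j): 52 ≥ 49 [met]
  Stage III.1 carried; the burden shifts to the employer.
Stage III.2 — burden on employer; standard: a more-likely-than-not showing (weight is at least 49).
    (k): 54 − 1 = 53 ≥ 49 [met]
    (l): 82 − 38 = 44 < 49 [not met]
  The employer does not carry Stage III.2.
So the grievant prevails on this issue.
Per-issue: Issue I → employer; Issue II → grievant; Issue III → grievant. The grievant must prevail on a majority of issues; overall, the grievant prevails.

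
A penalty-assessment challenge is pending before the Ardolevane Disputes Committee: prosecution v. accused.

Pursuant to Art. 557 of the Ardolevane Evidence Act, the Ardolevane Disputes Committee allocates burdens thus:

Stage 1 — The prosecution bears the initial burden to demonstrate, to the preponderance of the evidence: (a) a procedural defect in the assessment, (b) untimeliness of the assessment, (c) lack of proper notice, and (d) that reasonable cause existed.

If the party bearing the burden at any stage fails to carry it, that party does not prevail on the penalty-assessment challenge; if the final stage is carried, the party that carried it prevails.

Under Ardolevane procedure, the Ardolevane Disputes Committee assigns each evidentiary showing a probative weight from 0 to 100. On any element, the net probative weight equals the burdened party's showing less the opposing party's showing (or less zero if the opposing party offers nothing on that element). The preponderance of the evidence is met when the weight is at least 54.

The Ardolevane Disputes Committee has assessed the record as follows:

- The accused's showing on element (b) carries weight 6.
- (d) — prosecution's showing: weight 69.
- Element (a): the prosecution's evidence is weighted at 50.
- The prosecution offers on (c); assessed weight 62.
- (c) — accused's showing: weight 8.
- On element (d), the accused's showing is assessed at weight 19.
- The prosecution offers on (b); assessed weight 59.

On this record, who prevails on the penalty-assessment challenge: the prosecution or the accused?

accused

Stage 1 — burden on prosecution; standard: the preponderance of the evidence (weight is at least 54).
    (a): 50 < 54 [not met]
    (b): 59 − 6 = 53 < 54 [not met]
    (c): 62 − 8 = 54 ≥ 54 [met]
    (d): 69 − 19 = 50 < 54 [not met]
  Not every element is met, so the prosecution fails to carry Stage 1.
So the accused prevails.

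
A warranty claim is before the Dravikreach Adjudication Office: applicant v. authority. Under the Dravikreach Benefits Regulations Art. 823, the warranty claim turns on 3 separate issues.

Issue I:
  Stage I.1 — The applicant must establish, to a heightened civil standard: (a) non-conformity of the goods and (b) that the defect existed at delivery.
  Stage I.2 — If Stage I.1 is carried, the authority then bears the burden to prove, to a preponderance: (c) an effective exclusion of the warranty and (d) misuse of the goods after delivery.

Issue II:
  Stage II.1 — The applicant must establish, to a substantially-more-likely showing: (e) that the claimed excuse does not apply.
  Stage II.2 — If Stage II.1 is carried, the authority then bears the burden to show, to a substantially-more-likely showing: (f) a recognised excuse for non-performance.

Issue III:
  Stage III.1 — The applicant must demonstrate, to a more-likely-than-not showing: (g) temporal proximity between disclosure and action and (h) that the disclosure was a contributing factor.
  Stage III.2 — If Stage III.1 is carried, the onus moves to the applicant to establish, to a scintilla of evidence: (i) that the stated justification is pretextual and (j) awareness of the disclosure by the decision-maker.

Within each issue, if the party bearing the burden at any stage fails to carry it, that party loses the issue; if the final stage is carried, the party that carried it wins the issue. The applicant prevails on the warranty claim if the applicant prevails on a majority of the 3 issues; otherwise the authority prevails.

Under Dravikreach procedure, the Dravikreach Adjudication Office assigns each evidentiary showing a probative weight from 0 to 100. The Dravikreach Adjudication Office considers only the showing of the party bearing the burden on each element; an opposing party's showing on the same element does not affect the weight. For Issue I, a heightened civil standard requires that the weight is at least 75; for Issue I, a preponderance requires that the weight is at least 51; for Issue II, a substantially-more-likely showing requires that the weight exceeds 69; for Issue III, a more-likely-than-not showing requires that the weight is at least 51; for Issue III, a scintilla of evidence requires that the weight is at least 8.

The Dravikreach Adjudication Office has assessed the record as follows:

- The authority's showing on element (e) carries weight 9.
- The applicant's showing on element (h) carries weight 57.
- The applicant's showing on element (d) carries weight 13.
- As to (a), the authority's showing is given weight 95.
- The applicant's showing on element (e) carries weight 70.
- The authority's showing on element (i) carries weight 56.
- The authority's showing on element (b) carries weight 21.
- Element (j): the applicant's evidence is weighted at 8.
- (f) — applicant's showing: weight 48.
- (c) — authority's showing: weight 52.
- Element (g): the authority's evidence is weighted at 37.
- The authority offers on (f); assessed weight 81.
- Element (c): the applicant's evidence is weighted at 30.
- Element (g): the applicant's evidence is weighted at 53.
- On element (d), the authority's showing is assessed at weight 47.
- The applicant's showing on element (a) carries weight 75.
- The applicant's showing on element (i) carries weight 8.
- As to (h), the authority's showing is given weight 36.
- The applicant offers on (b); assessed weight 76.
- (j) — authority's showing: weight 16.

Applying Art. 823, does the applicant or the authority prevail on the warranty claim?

— Issue I —
At Stage I.1 the applicant must meet a heightened civil standard (weight is at least 75): on (a) the weight is 75 (the authority's 95 is given no effect), ≥ 75, so (a) meets the standard; on (b) the weight is 76 (the authority's 21 is given no effect), ≥ 75, so (b) meets the standard.
  Stage I.1 is satisfied; the onus moves to the authority.
At Stage I.2 the authority must meet a preponderance (weight is at least 51): on (c) the weight is 52 (the applicant's 30 is given no effect), ≥ 51, so (c) meets the standard; on (d) the weight is 47 (the applicant's 13 is given no effect), which does not reach 51, so (d) does not meet the standard.
  The authority does not carry Stage I.2.
The analysis ends at Stage I.2; the applicant prevails on this issue.
— Issue II —
Stage II.1 (applicant, a substantially-more-likely showing, weight exceeds 69): (e) 70 (authority's 9 disregarded) > 69 — meets.
  Stage II.1 carried; the burden shifts to the authority.
Stage II.2 (authority, a substantially-more-likely showing, weight exceeds 69): (f) 81 (applicant's 48 disregarded) > 69 — meets.
  Stage II.2 carried; the final stage is satisfied.
All stages carried — the authority prevails on this issue.
— Issue III —
Stage III.1 — burden on applicant; standard: a more-likely-than-not showing (weight is at least 51).
    (g): 53 (authority's 37 disregarded) ≥ 51 [met]
    (h): 57 (authority's 36 disregarded) ≥ 51 [met]
  Stage III.1 carried; the burden remains with the applicant.
Stage III.2 — burden on applicant; standard: a scintilla of evidence (weight is at least 8).
    (i): 8 (authority's 56 disregarded) ≥ 8 [met]
    (j): 8 (authority's 16 disregarded) ≥ 8 [met]
  All elements met at the final stage.
With every stage satisfied, the applicant prevails on this issue.
Per-issue: Issue I → applicant; Issue II → authority; Issue III → applicant. The applicant must prevail on a majority of issues; overall, the applicant prevails.

applicant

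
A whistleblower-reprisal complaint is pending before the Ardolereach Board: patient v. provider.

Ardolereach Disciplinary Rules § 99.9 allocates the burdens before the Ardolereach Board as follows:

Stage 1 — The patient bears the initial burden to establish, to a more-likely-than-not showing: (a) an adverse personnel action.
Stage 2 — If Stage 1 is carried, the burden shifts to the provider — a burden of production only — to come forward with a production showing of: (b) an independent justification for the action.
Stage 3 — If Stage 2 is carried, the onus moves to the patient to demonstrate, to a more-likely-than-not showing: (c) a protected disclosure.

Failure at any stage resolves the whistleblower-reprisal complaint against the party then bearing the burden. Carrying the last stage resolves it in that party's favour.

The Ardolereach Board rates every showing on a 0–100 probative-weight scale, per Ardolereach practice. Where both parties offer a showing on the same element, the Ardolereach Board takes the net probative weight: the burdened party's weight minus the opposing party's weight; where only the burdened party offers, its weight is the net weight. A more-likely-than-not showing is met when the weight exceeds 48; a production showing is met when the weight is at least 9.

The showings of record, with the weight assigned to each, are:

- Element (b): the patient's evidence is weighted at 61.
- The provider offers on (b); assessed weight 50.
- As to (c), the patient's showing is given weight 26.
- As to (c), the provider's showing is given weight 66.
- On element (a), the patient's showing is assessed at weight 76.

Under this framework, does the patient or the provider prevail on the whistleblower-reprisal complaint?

At Stage 1 the patient must meet a more-likely-than-not showing (weight exceeds 48): on (a) the weight is 76, which does exceed 48, so (a) meets the standard.
  All elements met. The burden passes to the provider.
At Stage 2 the provider must meet a production showing (weight is at least 9): on (b) the weight is 50 less the opposing 61 gives net -11, < 9, so (b) does not meet the standard.
  Not every element is met, so the provider fails to carry Stage 2.
The patient prevails.

patient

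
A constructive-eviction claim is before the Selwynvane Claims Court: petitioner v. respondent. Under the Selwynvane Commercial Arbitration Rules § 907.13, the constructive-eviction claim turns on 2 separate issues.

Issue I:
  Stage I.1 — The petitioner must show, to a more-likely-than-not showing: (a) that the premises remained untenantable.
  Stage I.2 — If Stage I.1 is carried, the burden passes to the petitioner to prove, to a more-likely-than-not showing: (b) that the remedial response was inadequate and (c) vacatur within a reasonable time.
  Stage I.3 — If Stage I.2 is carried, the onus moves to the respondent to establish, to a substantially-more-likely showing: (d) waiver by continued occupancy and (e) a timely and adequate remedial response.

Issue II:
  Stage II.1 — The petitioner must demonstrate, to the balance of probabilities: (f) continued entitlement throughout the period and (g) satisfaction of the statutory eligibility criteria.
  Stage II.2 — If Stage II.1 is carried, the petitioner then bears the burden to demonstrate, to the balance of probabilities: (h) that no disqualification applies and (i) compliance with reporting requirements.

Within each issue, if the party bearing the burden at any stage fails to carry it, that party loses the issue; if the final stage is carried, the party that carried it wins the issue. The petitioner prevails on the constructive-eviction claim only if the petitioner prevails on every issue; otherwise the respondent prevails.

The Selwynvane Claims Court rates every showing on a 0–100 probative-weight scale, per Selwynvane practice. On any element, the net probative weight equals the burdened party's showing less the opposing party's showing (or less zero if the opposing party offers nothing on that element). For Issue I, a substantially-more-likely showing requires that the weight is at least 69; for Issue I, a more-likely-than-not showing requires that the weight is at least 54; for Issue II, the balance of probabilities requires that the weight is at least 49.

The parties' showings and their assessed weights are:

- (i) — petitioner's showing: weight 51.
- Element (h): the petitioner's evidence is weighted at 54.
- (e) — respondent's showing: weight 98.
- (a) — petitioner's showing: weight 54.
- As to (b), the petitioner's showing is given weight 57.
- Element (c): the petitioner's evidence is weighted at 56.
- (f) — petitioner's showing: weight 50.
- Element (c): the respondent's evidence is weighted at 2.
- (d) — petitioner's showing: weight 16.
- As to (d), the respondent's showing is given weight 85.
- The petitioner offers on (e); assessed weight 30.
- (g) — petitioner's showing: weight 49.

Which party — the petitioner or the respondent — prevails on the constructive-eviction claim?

— Issue I —
At Stage I.1 the petitioner must meet a more-likely-than-not showing (weight is at least 54): on (a) the weight is 54, which does reach 54, so (a) meets the standard.
  Stage I.1 is satisfied; the petitioner continues to bear the burden.
At Stage I.2 the petitioner must meet a more-likely-than-not showing (weight is at least 54): on (b) the weight is 57, ≥ 54, so (b) meets the standard; on (c) the weight is 56 less the opposing 2 gives net 54, which does reach 54, so (c) meets the standard.
  All elements met. The burden passes to the respondent.
At Stage I.3 the respondent must meet a substantially-more-likely showing (weight is at least 69): on (d) the weight is 85 less the opposing 16 gives net 69, ≥ 69, so (d) meets the standard; on (e) the weight is 98 less the opposing 30 gives net 68, < 69, so (e) does not meet the standard.
  Stage I.3 not carried; the respondent fails its burden.
The petitioner prevails on this issue.
— Issue II —
Stage II.1 — burden on petitioner; standard: the balance of probabilities (weight is at least 49).
    (f): 50 ≥ 49 [met]
    (g): 49 ≥ 49 [met]
  Stage II.1 is satisfied; the petitioner continues to bear the burden.
Stage II.2 — burden on petitioner; standard: the balance of probabilities (weight is at least 49).
    (h): 54 ≥ 49 [met]
    (i): 51 ≥ 49 [met]
  All elements met at the final stage.
With every stage satisfied, the petitioner prevails on this issue.
Per-issue: Issue I → petitioner; Issue II → petitioner. The petitioner must prevail on every issue; overall, the petitioner prevails.

petitioner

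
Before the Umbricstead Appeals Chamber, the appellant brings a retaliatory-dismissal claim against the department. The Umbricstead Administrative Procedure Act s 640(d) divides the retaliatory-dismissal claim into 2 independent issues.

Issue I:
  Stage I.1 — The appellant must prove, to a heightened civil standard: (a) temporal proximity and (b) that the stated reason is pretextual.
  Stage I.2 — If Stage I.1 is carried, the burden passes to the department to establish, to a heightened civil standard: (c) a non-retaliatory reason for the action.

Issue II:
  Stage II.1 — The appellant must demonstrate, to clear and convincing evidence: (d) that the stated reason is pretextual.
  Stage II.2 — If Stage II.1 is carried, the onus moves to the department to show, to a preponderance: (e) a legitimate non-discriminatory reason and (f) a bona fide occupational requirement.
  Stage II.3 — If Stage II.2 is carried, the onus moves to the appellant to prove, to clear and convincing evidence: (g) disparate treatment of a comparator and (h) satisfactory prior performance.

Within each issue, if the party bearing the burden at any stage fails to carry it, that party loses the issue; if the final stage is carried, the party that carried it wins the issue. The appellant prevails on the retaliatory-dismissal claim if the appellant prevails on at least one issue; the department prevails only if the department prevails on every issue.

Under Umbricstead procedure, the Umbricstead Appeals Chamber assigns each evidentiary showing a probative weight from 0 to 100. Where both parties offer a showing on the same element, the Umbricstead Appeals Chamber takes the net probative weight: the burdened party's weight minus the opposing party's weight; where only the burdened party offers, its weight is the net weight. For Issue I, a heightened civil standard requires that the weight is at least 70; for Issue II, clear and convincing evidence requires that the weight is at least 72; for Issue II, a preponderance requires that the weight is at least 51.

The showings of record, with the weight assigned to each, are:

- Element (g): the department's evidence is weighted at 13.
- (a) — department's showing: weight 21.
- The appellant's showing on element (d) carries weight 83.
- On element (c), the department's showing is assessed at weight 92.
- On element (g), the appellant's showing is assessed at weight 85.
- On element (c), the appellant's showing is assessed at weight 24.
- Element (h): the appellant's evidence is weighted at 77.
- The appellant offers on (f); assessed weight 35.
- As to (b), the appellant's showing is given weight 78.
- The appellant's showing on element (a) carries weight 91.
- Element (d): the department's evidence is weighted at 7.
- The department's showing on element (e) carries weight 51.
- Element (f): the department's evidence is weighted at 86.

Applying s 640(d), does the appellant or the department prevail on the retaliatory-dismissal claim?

appellant

— Issue I —
Stage I.1 (appellant, a heightened civil standard, weight is at least 70): (a) net 91−21=70 ≥ 70 — meets; (b) 78 ≥ 70 — meets.
  Stage I.1 is satisfied; the onus moves to the department.
Stage I.2 (department, a heightened civil standard, weight is at least 70): (c) net 92−24=68 < 70 — fails.
  Stage I.2 not carried; the department fails its burden.
The analysis ends at Stage I.2; the appellant prevails on this issue.
— Issue II —
Stage II.1 (appellant, clear and convincing evidence, weight is at least 72): (d) net 83−7=76 ≥ 72 — meets.
  Stage II.1 carried; the burden shifts to the department.
Stage II.2 (department, a preponderance, weight is at least 51): (e) 51 ≥ 51 — meets; (f) net 86−35=51 ≥ 51 — meets.
  All elements met. The burden passes to the appellant.
Stage II.3 (appellant, clear and convincing evidence, weight is at least 72): (g) net 85−13=72 ≥ 72 — meets; (h) 77 ≥ 72 — meets.
  All elements met at the final stage.
Every stage carried; the appellant prevails on this issue.
Per-issue: Issue I → appellant; Issue II → appellant. The appellant must prevail on at least one issue; overall, the appellant prevails.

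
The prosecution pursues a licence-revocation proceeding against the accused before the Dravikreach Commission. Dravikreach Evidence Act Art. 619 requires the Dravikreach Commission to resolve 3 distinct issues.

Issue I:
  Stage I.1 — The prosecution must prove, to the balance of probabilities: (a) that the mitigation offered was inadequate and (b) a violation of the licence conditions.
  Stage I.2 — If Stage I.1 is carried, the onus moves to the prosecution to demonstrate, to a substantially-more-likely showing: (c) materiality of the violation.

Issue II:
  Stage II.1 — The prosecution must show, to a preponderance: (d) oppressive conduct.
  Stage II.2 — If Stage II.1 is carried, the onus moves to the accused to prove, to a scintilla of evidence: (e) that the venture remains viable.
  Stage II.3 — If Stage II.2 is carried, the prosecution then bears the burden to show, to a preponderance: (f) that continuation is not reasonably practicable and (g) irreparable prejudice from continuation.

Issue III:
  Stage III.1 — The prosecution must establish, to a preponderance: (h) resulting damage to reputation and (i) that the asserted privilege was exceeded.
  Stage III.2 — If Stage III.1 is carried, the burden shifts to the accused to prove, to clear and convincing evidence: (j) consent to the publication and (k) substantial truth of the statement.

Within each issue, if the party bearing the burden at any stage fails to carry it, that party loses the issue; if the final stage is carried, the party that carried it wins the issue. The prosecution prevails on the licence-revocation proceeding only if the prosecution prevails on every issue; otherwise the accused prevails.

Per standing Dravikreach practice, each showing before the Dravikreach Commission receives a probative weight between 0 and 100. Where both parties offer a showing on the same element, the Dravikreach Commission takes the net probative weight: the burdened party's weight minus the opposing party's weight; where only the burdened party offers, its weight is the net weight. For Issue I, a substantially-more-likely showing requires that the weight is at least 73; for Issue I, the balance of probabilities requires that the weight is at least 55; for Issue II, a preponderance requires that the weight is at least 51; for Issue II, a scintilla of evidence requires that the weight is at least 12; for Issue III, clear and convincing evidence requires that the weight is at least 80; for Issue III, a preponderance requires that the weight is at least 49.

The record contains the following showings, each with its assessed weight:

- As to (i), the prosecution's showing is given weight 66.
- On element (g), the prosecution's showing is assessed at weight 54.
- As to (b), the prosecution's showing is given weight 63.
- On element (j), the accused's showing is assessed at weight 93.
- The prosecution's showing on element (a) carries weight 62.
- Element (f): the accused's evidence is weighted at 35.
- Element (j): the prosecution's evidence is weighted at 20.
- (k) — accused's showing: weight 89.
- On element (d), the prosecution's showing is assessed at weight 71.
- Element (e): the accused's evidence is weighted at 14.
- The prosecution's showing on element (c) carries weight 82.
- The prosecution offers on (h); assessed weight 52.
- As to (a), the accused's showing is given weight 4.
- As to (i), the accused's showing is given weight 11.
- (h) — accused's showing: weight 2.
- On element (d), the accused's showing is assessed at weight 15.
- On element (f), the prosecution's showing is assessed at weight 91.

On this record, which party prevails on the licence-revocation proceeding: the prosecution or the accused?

prosecution

— Issue I —
At Stage I.1 the prosecution must meet the balance of probabilities (weight is at least 55): on (a) the weight is 62 less the opposing 4 gives net 58, which does reach 55, so (a) meets the standard; on (b) the weight is 63, which does reach 55, so (b) meets the standard.
  Stage I.1 carried; the burden remains with the prosecution.
At Stage I.2 the prosecution must meet a substantially-more-likely showing (weight is at least 73): on (c) the weight is 82, which does reach 73, so (c) meets the standard.
  The prosecution carries the last stage.
All stages carried — the prosecution prevails on this issue.
— Issue II —
Stage II.1 (prosecution, a preponderance, weight is at least 51): (d) net 71−15=56 ≥ 51 — meets.
  All elements met. The burden passes to the accused.
Stage II.2 (accused, a scintilla of evidence, weight is at least 12): (e) 14 ≥ 12 — meets.
  Stage II.2 carried; the burden shifts to the prosecution.
Stage II.3 (prosecution, a preponderance, weight is at least 51): (f) net 91−35=56 ≥ 51 — meets; (g) 54 ≥ 51 — meets.
  All elements met at the final stage.
Every stage carried; the prosecution prevails on this issue.
— Issue III —
Stage III.1 (prosecution, a preponderance, weight is at least 49): (h) net 52−2=50 ≥ 49 — meets; (i) net 66−11=55 ≥ 49 — meets.
  The prosecution carries Stage III.1; the accused now bears the burden.
Stage III.2 (accused, clear and convincing evidence, weight is at least 80): (j) net 93−20=73 < 80 — fails; (k) 89 ≥ 80 — meets.
  Not every element is met, so the accused fails to carry Stage III.2.
The analysis ends at Stage III.2; the prosecution prevails on this issue.
Per-issue: Issue I → prosecution; Issue II → prosecution; Issue III → prosecution. The prosecution must prevail on every issue; overall, the prosecution prevails.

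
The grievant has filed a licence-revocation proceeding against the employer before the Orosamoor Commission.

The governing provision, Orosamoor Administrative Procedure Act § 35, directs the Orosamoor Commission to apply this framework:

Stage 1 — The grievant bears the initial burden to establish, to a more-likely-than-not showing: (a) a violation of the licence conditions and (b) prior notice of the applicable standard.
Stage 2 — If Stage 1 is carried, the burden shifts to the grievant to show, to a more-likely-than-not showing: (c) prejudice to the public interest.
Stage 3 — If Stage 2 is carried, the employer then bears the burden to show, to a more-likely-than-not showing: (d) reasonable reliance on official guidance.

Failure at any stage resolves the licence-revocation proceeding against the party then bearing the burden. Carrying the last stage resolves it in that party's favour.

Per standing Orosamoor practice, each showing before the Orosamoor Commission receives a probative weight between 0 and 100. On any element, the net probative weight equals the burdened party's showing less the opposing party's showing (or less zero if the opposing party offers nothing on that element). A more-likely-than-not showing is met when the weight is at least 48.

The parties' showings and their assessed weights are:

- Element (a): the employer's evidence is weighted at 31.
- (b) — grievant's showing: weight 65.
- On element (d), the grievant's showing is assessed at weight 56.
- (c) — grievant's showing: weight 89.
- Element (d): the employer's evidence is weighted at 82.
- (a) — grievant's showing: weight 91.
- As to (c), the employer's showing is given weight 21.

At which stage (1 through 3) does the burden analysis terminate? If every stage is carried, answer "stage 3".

stage 3

Stage 1 — burden on grievant; standard: a more-likely-than-not showing (weight is at least 48).
    (a): 91 − 31 = 60 ≥ 48 [met]
    (b): 65 ≥ 48 [met]
  All elements met. The grievant retains the burden for Stage 2.
Stage 2 — burden on grievant; standard: a more-likely-than-not showing (weight is at least 48).
    (c): 89 − 21 = 68 ≥ 48 [met]
  The grievant carries Stage 2; the employer now bears the burden.
Stage 3 — burden on employer; standard: a more-likely-than-not showing (weight is at least 48).
    (d): 82 − 56 = 26 < 48 [not met]
  Not every element is met, so the employer fails to carry Stage 3.
The grievant prevails.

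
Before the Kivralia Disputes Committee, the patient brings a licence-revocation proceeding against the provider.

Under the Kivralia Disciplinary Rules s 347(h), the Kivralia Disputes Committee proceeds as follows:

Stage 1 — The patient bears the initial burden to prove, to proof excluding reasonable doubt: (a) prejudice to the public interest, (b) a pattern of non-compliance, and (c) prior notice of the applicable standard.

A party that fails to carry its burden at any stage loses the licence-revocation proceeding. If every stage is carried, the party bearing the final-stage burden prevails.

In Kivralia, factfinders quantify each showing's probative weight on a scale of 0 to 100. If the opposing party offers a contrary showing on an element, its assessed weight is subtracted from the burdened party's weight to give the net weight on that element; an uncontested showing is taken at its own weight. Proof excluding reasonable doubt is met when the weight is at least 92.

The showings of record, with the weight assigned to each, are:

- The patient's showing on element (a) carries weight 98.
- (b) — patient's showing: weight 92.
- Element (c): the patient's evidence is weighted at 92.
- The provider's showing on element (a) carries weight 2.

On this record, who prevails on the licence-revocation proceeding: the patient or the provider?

At Stage 1 the patient must meet proof excluding reasonable doubt (weight is at least 92): on (a) the weight is 98 less the opposing 2 gives net 96, which does reach 92, so (a) meets the standard; on (b) the weight is 92, ≥ 92, so (b) meets the standard; on (c) the weight is 92, ≥ 92, so (c) meets the standard.
  Stage 1 carried; the final stage is satisfied.
Every stage carried; the patient prevails.

patient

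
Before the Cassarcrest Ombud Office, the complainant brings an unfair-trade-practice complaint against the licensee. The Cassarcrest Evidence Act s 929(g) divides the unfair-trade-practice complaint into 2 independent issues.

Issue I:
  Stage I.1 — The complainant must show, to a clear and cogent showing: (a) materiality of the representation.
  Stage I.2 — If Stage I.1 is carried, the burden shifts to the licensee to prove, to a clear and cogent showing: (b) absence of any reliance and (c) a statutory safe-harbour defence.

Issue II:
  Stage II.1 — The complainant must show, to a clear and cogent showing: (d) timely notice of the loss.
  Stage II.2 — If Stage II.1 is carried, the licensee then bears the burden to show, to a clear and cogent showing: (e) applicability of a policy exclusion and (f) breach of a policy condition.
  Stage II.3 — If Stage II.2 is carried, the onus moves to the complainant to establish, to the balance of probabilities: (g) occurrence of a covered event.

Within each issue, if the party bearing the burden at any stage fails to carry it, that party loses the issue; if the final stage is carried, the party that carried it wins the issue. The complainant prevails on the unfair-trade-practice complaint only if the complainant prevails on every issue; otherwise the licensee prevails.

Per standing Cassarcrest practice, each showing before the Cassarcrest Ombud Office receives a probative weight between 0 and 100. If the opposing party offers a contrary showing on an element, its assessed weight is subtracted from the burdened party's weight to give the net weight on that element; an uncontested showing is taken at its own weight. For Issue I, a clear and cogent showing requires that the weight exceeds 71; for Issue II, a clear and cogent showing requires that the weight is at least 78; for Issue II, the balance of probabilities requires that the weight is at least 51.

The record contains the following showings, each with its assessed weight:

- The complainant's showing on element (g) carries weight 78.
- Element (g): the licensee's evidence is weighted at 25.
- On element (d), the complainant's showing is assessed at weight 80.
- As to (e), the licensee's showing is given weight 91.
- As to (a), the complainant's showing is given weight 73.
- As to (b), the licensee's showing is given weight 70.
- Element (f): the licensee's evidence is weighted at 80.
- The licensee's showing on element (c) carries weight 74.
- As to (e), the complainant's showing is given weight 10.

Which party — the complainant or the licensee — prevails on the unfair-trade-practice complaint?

— Issue I —
Stage I.1 — burden on complainant; standard: a clear and cogent showing (weight exceeds 71).
    (a): 73 > 71 [met]
  The complainant carries Stage I.1; the licensee now bears the burden.
Stage I.2 — burden on licensee; standard: a clear and cogent showing (weight exceeds 71).
    (b): 70 ≤ 71 [not met]
    (c): 74 > 71 [met]
  The licensee does not carry Stage I.2.
So the complainant prevails on this issue.
— Issue II —
Stage II.1 (complainant, a clear and cogent showing, weight is at least 78): (d) 80 ≥ 78 — meets.
  Stage II.1 is satisfied; the onus moves to the licensee.
Stage II.2 (licensee, a clear and cogent showing, weight is at least 78): (e) net 91−10=81 ≥ 78 — meets; (f) 80 ≥ 78 — meets.
  The licensee carries Stage II.2; the complainant now bears the burden.
Stage II.3 (complainant, the balance of probabilities, weight is at least 51): (g) net 78−25=53 ≥ 51 — meets.
  The complainant carries the last stage.
Every stage carried; the complainant prevails on this issue.
Per-issue: Issue I → complainant; Issue II → complainant. The complainant must prevail on every issue; overall, the complainant prevails.

complainant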